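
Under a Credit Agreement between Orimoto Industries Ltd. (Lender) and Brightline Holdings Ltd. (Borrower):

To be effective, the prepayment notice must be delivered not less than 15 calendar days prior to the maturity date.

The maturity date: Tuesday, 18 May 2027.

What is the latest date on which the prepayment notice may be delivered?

18 May 2027 minus 15 days is 3 May 2027.

3 May 2027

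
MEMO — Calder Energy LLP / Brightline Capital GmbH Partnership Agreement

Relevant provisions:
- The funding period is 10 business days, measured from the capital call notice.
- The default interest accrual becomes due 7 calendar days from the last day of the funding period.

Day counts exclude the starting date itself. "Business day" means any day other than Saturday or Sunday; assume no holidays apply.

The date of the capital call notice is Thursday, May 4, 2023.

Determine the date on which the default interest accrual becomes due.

May 25, 2023

The last day of the funding period: counting 10 business days from Thursday, May 4, 2023 (May 5, May 8, May 9, May 10, May 11, May 12, May 15, May 16, May 17, May 18, skipping weekends) reaches Thursday, May 18, 2023.
The date on which the default interest accrual becomes due: May 18, 2023 + 7 days = May 25, 2023.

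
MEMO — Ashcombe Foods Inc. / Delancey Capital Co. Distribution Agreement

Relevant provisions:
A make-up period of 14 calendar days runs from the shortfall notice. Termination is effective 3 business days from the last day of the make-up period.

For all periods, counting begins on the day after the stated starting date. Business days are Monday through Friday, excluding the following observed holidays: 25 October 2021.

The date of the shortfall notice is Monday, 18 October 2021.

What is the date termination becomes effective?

Adding 14 calendar days to 18 October 2021 gives 1 November 2021, which is the last day of the make-up period.
The date termination becomes effective: counting 3 business days from Monday, 1 November 2021 (Nov 2, Nov 3, Nov 4, skipping weekends) reaches Thursday, 4 November 2021.

4 November 2021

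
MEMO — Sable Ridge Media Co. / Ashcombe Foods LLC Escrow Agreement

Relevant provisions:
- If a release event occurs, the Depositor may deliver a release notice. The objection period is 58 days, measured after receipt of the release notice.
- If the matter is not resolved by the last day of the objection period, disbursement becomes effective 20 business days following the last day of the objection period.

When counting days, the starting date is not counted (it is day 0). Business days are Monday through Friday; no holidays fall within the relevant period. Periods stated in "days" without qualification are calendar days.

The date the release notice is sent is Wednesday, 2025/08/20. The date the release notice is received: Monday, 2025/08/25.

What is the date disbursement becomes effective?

2025/11/19

Adding 58 calendar days to 2025/08/25 gives 2025/10/22, which is the last day of the objection period.
The date disbursement becomes effective: 20 business days after Wednesday, 2025/10/22, skipping weekends — Oct 23, Oct 24, Oct 27, Oct 28, …, Nov 17, Nov 18, Nov 19 — lands on Wednesday, 2025/11/19.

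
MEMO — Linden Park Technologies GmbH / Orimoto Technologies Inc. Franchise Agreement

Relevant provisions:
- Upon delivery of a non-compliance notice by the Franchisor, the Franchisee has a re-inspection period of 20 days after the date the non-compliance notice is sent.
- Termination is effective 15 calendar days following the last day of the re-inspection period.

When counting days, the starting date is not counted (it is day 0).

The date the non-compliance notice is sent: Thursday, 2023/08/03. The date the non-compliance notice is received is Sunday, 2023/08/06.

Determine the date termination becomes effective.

2023/09/07

The last day of the re-inspection period: 20 calendar days after 2023/08/03 is 2023/08/23.
The date termination becomes effective: 2023/08/23 + 15 days = 2023/09/07.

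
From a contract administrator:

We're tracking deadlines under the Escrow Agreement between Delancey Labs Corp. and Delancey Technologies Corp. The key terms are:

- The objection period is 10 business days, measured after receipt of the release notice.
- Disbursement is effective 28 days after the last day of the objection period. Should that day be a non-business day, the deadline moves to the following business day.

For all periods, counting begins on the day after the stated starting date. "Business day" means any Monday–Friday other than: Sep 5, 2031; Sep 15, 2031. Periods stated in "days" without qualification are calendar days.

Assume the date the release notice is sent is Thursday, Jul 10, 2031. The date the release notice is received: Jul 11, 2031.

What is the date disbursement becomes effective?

The last day of the objection period: 10 business days after Friday, Jul 11, 2031, skipping weekends — Jul 14, Jul 15, Jul 16, Jul 17, Jul 18, Jul 21, Jul 22, Jul 23, Jul 24, Jul 25 — lands on Friday, Jul 25, 2031.
Adding 28 calendar days to Jul 25, 2031 gives Aug 22, 2031, which is the date disbursement becomes effective. Aug 22, 2031 is a Friday and is not a listed holiday, so no roll-forward applies.

Aug 22, 2031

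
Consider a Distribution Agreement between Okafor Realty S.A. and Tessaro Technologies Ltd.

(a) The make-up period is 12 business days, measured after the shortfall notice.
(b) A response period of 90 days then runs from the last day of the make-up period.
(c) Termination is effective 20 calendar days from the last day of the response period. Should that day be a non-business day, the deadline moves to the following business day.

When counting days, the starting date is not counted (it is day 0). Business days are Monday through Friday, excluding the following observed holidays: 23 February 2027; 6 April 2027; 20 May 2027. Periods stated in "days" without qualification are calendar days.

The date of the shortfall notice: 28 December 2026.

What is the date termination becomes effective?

From Monday, 28 December 2026, 12 business days (Dec 29, Dec 30, Dec 31, Jan 1, …, Jan 11, Jan 12, Jan 13, skipping weekends) brings us to Wednesday, 13 January 2027, which is the last day of the make-up period.
Adding 90 calendar days to 13 January 2027 gives 13 April 2027, which is the last day of the response period.
The date termination becomes effective: 20 calendar days after 13 April 2027 is 3 May 2027. 3 May 2027 is a Monday and is not a listed holiday, so no roll-forward applies.

3 May 2027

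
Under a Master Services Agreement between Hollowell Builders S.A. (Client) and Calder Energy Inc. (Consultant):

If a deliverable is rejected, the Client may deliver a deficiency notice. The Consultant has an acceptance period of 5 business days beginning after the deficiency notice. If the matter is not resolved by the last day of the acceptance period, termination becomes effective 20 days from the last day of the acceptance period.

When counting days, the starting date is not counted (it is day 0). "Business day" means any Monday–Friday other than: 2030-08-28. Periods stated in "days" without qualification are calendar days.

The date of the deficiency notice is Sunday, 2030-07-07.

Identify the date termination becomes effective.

The last day of the acceptance period: 5 business days after Sunday, 2030-07-07, skipping weekends — Jul 8, Jul 9, Jul 10, Jul 11, Jul 12 — lands on Friday, 2030-07-12.
Adding 20 calendar days to 2030-07-12 gives 2030-08-01, which is the date termination becomes effective.

2030-08-01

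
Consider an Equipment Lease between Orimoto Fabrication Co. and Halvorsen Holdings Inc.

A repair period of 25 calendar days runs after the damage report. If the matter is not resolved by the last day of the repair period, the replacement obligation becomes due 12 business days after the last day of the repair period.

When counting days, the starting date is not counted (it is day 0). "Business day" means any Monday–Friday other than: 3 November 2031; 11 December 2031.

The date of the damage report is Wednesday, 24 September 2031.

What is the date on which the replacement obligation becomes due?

The last day of the repair period: 24 September 2031 + 25 days = 19 October 2031.
From Sunday, 19 October 2031, 12 business days (Oct 20, Oct 21, Oct 22, Oct 23, …, Oct 31, Nov 4, Nov 5, skipping weekends and the listed holiday on Nov 3) brings us to Wednesday, 5 November 2031, which is the date on which the replacement obligation becomes due.

5 November 2031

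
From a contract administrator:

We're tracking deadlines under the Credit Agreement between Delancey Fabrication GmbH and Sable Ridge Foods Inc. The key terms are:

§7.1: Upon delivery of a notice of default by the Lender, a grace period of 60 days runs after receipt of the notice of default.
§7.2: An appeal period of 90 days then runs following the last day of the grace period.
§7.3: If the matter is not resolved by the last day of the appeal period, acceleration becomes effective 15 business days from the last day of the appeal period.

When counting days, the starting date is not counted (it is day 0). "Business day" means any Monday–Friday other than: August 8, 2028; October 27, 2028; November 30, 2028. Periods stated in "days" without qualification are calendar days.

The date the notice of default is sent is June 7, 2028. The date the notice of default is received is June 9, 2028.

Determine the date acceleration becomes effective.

November 27, 2028

The last day of the grace period: 60 calendar days after June 9, 2028 is August 8, 2028.
The last day of the appeal period: 90 calendar days after August 8, 2028 is November 6, 2028.
The date acceleration becomes effective: 15 business days after Monday, November 6, 2028, skipping weekends — Nov 7, Nov 8, Nov 9, Nov 10, …, Nov 23, Nov 24, Nov 27 — lands on Monday, November 27, 2028.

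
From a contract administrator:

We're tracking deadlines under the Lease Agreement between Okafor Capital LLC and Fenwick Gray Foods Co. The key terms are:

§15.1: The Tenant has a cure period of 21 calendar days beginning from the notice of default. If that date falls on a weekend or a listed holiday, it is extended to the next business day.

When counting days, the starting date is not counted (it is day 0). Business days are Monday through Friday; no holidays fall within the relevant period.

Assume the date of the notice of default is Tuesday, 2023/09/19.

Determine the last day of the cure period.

The last day of the cure period: 2023/09/19 + 21 days = 2023/10/10. 2023/10/10 is a Tuesday, so no roll-forward applies.

2023/10/10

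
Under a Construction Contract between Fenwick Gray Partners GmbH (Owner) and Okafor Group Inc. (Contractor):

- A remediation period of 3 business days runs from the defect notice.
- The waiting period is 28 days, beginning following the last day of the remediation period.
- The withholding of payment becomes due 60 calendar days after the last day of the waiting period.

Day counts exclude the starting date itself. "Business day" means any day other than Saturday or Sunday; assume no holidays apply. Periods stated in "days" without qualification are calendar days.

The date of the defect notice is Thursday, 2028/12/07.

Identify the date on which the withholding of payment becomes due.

From Thursday, 2028/12/07, 3 business days (Dec 8, Dec 11, Dec 12, skipping weekends) brings us to Tuesday, 2028/12/12, which is the last day of the remediation period.
The last day of the waiting period: 2028/12/12 + 28 days = 2029/01/09.
The date on which the withholding of payment becomes due: 2029/01/09 + 60 days = 2029/03/10.

2029/03/10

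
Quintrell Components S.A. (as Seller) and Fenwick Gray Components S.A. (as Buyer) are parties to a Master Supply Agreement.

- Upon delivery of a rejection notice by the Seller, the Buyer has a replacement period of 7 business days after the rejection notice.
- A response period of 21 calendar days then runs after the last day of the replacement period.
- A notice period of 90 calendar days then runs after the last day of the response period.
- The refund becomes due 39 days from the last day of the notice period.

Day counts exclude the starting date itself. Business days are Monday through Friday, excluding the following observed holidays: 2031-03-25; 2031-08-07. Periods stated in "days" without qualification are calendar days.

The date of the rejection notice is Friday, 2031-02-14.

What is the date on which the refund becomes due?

2031-07-25

From Friday, 2031-02-14, 7 business days (Feb 17, Feb 18, Feb 19, Feb 20, Feb 21, Feb 24, Feb 25, skipping weekends) brings us to Tuesday, 2031-02-25, which is the last day of the replacement period.
The last day of the response period: 2031-02-25 + 21 days = 2031-03-18.
Adding 90 calendar days to 2031-03-18 gives 2031-06-16, which is the last day of the notice period.
The date on which the refund becomes due: 39 calendar days after 2031-06-16 is 2031-07-25.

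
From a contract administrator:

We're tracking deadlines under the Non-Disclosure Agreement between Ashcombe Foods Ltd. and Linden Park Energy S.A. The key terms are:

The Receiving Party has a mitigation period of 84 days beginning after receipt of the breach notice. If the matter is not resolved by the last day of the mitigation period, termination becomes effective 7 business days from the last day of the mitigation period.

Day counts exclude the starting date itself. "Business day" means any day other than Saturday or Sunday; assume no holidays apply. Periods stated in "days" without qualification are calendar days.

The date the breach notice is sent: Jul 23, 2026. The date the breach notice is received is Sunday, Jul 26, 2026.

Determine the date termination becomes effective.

The last day of the mitigation period: Jul 26, 2026 + 84 days = Oct 18, 2026.
The date termination becomes effective: counting 7 business days from Sunday, Oct 18, 2026 (Oct 19, Oct 20, Oct 21, Oct 22, Oct 23, Oct 26, Oct 27, skipping weekends) reaches Tuesday, Oct 27, 2026.

Oct 27, 2026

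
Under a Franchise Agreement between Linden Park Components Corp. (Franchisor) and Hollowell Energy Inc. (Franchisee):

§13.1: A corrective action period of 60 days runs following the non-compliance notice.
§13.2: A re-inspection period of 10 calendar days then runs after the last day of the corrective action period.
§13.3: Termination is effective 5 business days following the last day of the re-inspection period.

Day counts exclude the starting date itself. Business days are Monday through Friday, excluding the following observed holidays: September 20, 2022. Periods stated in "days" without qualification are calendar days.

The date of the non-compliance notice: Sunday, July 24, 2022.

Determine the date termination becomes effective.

October 7, 2022

Adding 60 calendar days to July 24, 2022 gives September 22, 2022, which is the last day of the corrective action period.
The last day of the re-inspection period: September 22, 2022 + 10 days = October 2, 2022.
The date termination becomes effective: counting 5 business days from Sunday, October 2, 2022 (Oct 3, Oct 4, Oct 5, Oct 6, Oct 7, skipping weekends) reaches Friday, October 7, 2022.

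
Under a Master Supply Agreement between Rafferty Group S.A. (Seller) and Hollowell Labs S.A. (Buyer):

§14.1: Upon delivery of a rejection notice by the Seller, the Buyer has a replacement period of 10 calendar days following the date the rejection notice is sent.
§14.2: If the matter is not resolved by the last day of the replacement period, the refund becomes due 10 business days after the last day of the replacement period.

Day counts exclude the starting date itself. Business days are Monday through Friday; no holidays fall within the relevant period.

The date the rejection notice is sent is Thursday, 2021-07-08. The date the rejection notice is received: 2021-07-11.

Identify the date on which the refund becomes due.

Adding 10 calendar days to 2021-07-08 gives 2021-07-18, which is the last day of the replacement period.
The date on which the refund becomes due: counting 10 business days from Sunday, 2021-07-18 (Jul 19, Jul 20, Jul 21, Jul 22, Jul 23, Jul 26, Jul 27, Jul 28, Jul 29, Jul 30, skipping weekends) reaches Friday, 2021-07-30.

2021-07-30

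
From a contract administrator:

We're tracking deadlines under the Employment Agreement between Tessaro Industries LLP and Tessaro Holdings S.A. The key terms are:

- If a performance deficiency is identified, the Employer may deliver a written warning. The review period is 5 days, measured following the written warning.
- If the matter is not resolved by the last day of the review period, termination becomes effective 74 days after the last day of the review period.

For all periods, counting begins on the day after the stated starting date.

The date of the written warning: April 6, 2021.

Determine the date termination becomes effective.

Adding 5 calendar days to April 6, 2021 gives April 11, 2021, which is the last day of the review period.
The date termination becomes effective: April 11, 2021 + 74 days = June 24, 2021.

June 24, 2021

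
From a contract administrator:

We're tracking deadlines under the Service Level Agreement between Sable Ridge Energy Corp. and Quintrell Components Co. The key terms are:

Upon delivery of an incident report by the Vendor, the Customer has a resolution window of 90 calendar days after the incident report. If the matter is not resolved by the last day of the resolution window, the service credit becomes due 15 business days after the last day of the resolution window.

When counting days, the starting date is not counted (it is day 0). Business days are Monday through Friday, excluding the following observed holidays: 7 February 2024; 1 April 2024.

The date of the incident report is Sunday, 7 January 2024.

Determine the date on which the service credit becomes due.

26 April 2024

The last day of the resolution window: 90 calendar days after 7 January 2024 is 6 April 2024.
From Saturday, 6 April 2024, 15 business days (Apr 8, Apr 9, Apr 10, Apr 11, …, Apr 24, Apr 25, Apr 26, skipping weekends) brings us to Friday, 26 April 2024, which is the date on which the service credit becomes due.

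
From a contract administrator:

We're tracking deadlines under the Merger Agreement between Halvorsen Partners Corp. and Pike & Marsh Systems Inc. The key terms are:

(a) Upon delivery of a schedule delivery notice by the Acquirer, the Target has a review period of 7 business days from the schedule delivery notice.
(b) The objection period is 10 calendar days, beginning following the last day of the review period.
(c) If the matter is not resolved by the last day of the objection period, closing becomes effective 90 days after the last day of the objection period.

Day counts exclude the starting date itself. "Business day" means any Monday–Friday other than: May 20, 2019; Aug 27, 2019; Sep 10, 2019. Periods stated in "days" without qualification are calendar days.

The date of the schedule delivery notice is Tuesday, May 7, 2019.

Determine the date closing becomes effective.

Aug 24, 2019

From Tuesday, May 7, 2019, 7 business days (May 8, May 9, May 10, May 13, May 14, May 15, May 16, skipping weekends) brings us to Thursday, May 16, 2019, which is the last day of the review period.
Adding 10 calendar days to May 16, 2019 gives May 26, 2019, which is the last day of the objection period.
Adding 90 calendar days to May 26, 2019 gives Aug 24, 2019, which is the date closing becomes effective.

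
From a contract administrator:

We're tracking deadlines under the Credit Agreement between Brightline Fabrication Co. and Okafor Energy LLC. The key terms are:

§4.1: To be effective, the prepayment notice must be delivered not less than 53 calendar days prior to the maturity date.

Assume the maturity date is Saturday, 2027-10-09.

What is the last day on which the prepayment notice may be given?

Counting back 53 calendar days from 2027-10-09 gives 2027-08-17.

2027-08-17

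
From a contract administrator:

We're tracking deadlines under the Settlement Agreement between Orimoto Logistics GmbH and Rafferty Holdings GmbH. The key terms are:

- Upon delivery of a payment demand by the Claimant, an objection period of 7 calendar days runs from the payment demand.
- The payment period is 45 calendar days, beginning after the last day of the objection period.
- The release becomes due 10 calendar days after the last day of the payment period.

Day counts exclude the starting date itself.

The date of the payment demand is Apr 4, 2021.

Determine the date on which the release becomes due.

The last day of the objection period: Apr 4, 2021 + 7 days = Apr 11, 2021.
Adding 45 calendar days to Apr 11, 2021 gives May 26, 2021, which is the last day of the payment period.
Adding 10 calendar days to May 26, 2021 gives Jun 5, 2021, which is the date on which the release becomes due.

Jun 5, 2021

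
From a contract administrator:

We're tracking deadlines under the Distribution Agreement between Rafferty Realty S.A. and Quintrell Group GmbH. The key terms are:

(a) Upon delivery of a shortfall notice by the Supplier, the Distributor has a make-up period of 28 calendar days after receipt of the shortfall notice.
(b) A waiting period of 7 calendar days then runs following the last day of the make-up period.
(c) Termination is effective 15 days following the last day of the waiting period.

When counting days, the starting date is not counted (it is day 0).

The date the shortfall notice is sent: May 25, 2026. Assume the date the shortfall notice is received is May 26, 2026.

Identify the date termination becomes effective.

Jul 15, 2026

Adding 28 calendar days to May 26, 2026 gives Jun 23, 2026, which is the last day of the make-up period.
The last day of the waiting period: 7 calendar days after Jun 23, 2026 is Jun 30, 2026.
The date termination becomes effective: 15 calendar days after Jun 30, 2026 is Jul 15, 2026.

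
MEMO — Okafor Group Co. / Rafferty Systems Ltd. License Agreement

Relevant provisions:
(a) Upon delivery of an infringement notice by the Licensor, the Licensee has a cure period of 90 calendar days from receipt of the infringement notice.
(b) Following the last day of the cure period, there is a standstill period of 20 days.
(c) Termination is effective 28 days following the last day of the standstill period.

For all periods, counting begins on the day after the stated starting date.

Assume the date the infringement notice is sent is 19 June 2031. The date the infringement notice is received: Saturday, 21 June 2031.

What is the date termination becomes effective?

The last day of the cure period: 21 June 2031 + 90 days = 19 September 2031.
The last day of the standstill period: 19 September 2031 + 20 days = 9 October 2031.
The date termination becomes effective: 9 October 2031 + 28 days = 6 November 2031.

6 November 2031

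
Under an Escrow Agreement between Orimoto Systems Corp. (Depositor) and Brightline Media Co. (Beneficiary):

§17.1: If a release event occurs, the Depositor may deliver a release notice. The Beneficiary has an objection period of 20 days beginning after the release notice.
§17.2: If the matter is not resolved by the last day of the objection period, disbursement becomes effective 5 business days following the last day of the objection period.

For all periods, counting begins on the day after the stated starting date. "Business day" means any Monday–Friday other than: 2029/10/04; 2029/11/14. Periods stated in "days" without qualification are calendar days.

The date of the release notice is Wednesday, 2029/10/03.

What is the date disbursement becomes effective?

Adding 20 calendar days to 2029/10/03 gives 2029/10/23, which is the last day of the objection period.
The date disbursement becomes effective: 5 business days after Tuesday, 2029/10/23, skipping weekends — Oct 24, Oct 25, Oct 26, Oct 29, Oct 30 — lands on Tuesday, 2029/10/30.

2029/10/30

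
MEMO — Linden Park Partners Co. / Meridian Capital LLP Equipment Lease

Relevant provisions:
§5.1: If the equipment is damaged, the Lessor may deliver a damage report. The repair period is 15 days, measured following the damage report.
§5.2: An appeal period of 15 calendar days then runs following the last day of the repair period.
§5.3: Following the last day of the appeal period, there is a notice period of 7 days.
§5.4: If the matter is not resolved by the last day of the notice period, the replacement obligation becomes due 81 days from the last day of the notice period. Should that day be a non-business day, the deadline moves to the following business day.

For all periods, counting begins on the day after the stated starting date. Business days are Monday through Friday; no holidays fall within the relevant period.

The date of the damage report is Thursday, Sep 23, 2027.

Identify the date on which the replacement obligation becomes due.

The last day of the repair period: Sep 23, 2027 + 15 days = Oct 8, 2027.
The last day of the appeal period: Oct 8, 2027 + 15 days = Oct 23, 2027.
The last day of the notice period: Oct 23, 2027 + 7 days = Oct 30, 2027.
The date on which the replacement obligation becomes due: Oct 30, 2027 + 81 days = Jan 19, 2028. Jan 19, 2028 is a Wednesday, so no roll-forward applies.

Jan 19, 2028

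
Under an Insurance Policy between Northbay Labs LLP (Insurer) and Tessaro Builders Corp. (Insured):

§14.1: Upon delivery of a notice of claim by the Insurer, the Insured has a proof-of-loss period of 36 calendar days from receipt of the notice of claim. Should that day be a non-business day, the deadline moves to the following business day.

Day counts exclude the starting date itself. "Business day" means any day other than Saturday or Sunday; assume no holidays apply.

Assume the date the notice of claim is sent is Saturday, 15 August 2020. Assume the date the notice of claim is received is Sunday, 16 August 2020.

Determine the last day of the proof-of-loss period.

21 September 2020

The last day of the proof-of-loss period: 16 August 2020 + 36 days = 21 September 2020. 21 September 2020 is a Monday, so no roll-forward applies.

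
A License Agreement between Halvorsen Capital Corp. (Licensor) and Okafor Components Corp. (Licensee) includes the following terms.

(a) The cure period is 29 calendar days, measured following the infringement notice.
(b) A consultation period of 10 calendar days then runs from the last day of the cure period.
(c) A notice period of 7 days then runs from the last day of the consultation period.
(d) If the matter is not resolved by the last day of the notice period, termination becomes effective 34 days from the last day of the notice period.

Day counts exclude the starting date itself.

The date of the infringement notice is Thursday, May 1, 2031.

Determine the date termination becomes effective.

Jul 20, 2031

The last day of the cure period: May 1, 2031 + 29 days = May 30, 2031.
The last day of the consultation period: May 30, 2031 + 10 days = Jun 9, 2031.
The last day of the notice period: 7 calendar days after Jun 9, 2031 is Jun 16, 2031.
The date termination becomes effective: 34 calendar days after Jun 16, 2031 is Jul 20, 2031.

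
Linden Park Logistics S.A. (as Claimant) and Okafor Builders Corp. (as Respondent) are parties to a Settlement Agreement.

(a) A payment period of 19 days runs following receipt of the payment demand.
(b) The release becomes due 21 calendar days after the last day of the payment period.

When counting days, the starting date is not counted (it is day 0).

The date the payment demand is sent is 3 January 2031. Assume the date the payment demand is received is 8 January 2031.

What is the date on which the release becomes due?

17 February 2031

The last day of the payment period: 19 calendar days after 8 January 2031 is 27 January 2031.
The date on which the release becomes due: 27 January 2031 + 21 days = 17 February 2031.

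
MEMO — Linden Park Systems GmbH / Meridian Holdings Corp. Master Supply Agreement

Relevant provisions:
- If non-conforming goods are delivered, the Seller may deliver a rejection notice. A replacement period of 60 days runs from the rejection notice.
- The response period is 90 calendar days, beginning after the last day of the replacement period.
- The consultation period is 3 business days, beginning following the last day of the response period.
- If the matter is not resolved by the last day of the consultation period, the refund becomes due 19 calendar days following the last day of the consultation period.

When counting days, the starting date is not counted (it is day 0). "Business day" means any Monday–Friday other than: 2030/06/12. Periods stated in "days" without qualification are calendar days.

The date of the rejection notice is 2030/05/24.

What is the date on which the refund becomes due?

Adding 60 calendar days to 2030/05/24 gives 2030/07/23, which is the last day of the replacement period.
The last day of the response period: 2030/07/23 + 90 days = 2030/10/21.
The last day of the consultation period: counting 3 business days from Monday, 2030/10/21 (Oct 22, Oct 23, Oct 24, skipping weekends) reaches Thursday, 2030/10/24.
The date on which the refund becomes due: 19 calendar days after 2030/10/24 is 2030/11/12.

2030/11/12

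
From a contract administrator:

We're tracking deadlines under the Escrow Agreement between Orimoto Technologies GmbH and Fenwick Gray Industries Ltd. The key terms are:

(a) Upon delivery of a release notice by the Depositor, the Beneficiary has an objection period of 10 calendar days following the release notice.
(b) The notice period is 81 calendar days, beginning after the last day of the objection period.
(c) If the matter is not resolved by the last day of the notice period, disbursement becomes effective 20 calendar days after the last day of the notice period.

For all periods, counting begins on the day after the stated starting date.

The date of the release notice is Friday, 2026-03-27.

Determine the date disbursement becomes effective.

The last day of the objection period: 10 calendar days after 2026-03-27 is 2026-04-06.
The last day of the notice period: 2026-04-06 + 81 days = 2026-06-26.
Adding 20 calendar days to 2026-06-26 gives 2026-07-16, which is the date disbursement becomes effective.

2026-07-16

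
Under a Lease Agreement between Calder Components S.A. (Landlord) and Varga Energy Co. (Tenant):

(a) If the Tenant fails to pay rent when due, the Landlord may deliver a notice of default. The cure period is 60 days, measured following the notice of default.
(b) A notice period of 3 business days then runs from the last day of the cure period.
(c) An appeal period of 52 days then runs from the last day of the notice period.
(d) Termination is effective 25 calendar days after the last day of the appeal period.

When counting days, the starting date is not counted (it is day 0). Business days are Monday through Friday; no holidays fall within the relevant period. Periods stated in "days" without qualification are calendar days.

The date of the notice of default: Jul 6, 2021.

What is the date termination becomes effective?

Adding 60 calendar days to Jul 6, 2021 gives Sep 4, 2021, which is the last day of the cure period.
The last day of the notice period: 3 business days after Saturday, Sep 4, 2021, skipping weekends — Sep 6, Sep 7, Sep 8 — lands on Wednesday, Sep 8, 2021.
The last day of the appeal period: 52 calendar days after Sep 8, 2021 is Oct 30, 2021.
Adding 25 calendar days to Oct 30, 2021 gives Nov 24, 2021, which is the date termination becomes effective.

Nov 24, 2021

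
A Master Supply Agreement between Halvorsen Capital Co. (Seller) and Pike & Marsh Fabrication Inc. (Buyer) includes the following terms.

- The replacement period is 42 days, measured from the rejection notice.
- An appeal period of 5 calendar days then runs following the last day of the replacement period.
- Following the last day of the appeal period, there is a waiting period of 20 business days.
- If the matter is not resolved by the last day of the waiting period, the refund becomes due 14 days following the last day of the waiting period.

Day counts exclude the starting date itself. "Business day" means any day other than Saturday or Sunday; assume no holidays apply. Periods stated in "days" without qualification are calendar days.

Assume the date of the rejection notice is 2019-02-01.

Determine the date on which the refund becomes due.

The last day of the replacement period: 2019-02-01 + 42 days = 2019-03-15.
The last day of the appeal period: 2019-03-15 + 5 days = 2019-03-20.
The last day of the waiting period: counting 20 business days from Wednesday, 2019-03-20 (Mar 21, Mar 22, Mar 25, Mar 26, …, Apr 15, Apr 16, Apr 17, skipping weekends) reaches Wednesday, 2019-04-17.
Adding 14 calendar days to 2019-04-17 gives 2019-05-01, which is the date on which the refund becomes due.

2019-05-01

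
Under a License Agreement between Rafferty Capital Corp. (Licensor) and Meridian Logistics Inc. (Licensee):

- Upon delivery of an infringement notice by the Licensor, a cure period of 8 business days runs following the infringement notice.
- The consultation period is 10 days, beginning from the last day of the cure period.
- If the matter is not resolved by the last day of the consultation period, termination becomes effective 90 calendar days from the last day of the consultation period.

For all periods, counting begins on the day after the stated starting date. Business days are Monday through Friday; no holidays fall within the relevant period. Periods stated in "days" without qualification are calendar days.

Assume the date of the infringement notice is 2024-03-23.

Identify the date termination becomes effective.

The last day of the cure period: 8 business days after Saturday, 2024-03-23, skipping weekends — Mar 25, Mar 26, Mar 27, Mar 28, Mar 29, Apr 1, Apr 2, Apr 3 — lands on Wednesday, 2024-04-03.
The last day of the consultation period: 2024-04-03 + 10 days = 2024-04-13.
The date termination becomes effective: 90 calendar days after 2024-04-13 is 2024-07-12.

2024-07-12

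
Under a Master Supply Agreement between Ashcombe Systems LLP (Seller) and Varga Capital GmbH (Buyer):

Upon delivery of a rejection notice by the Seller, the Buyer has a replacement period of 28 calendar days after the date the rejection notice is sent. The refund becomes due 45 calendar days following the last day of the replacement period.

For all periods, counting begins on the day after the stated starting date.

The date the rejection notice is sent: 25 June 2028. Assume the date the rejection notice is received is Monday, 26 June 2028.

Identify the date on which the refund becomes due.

6 September 2028

Adding 28 calendar days to 25 June 2028 gives 23 July 2028, which is the last day of the replacement period.
The date on which the refund becomes due: 45 calendar days after 23 July 2028 is 6 September 2028.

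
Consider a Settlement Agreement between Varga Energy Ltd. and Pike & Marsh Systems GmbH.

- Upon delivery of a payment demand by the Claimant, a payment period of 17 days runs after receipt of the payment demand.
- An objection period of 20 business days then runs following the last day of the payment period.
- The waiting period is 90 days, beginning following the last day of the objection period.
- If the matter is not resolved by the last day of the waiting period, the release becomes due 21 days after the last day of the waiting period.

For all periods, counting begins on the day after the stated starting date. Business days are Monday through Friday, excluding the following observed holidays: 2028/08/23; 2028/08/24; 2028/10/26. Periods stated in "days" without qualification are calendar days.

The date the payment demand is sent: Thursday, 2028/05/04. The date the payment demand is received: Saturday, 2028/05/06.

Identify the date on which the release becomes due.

2028/10/09

The last day of the payment period: 17 calendar days after 2028/05/06 is 2028/05/23.
From Tuesday, 2028/05/23, 20 business days (May 24, May 25, May 26, May 29, …, Jun 16, Jun 19, Jun 20, skipping weekends) brings us to Tuesday, 2028/06/20, which is the last day of the objection period.
The last day of the waiting period: 2028/06/20 + 90 days = 2028/09/18.
The date on which the release becomes due: 2028/09/18 + 21 days = 2028/10/09.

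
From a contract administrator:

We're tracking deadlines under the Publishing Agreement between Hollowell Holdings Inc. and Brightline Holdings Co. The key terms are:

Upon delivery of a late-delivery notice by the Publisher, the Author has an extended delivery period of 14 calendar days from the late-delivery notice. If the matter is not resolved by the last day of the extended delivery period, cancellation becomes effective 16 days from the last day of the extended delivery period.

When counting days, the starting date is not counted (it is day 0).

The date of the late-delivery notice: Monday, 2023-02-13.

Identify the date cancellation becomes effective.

2023-03-15

The last day of the extended delivery period: 2023-02-13 + 14 days = 2023-02-27.
The date cancellation becomes effective: 16 calendar days after 2023-02-27 is 2023-03-15.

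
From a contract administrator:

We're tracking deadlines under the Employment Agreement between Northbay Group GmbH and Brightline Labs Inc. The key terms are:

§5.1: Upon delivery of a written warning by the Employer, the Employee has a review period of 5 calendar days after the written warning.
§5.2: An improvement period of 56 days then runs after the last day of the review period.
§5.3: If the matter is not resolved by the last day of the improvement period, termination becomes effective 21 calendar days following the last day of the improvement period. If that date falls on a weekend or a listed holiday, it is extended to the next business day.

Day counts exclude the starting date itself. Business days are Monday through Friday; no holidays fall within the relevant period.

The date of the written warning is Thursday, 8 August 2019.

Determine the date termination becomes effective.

29 October 2019

The last day of the review period: 8 August 2019 + 5 days = 13 August 2019.
Adding 56 calendar days to 13 August 2019 gives 8 October 2019, which is the last day of the improvement period.
The date termination becomes effective: 21 calendar days after 8 October 2019 is 29 October 2019. 29 October 2019 is a Tuesday, so no roll-forward applies.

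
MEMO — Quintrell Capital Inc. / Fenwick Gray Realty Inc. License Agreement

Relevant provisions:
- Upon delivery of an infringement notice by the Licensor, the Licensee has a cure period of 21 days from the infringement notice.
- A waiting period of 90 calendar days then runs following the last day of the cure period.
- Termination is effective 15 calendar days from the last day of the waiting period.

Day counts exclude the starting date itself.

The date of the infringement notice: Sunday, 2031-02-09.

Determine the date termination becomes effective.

Adding 21 calendar days to 2031-02-09 gives 2031-03-02, which is the last day of the cure period.
The last day of the waiting period: 90 calendar days after 2031-03-02 is 2031-05-31.
Adding 15 calendar days to 2031-05-31 gives 2031-06-15, which is the date termination becomes effective.

2031-06-15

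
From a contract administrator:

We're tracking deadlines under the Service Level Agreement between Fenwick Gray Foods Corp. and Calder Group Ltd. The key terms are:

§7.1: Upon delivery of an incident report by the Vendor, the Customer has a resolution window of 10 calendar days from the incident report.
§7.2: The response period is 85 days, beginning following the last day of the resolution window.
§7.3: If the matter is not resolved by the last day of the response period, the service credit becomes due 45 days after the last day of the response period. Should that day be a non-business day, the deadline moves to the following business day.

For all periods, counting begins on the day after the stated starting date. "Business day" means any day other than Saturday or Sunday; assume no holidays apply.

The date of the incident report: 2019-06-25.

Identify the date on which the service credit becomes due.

2019-11-12

The last day of the resolution window: 10 calendar days after 2019-06-25 is 2019-07-05.
The last day of the response period: 85 calendar days after 2019-07-05 is 2019-09-28.
The date on which the service credit becomes due: 2019-09-28 + 45 days = 2019-11-12. 2019-11-12 is a Tuesday, so no roll-forward applies.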